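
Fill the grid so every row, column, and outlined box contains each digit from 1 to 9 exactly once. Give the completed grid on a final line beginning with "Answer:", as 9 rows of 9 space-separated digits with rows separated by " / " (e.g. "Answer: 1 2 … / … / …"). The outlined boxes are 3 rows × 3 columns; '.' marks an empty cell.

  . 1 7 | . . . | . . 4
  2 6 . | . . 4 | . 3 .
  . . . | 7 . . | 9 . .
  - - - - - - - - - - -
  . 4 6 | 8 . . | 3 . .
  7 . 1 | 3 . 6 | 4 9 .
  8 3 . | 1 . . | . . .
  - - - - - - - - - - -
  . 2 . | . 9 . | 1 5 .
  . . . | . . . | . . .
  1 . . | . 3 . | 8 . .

Step 1. [r6c3∈{2,5,9}] across col 3, 2 lands solely at r6c3 ⇒ r6c3=2.
Step 2. [r5c2∈{5}] only 5 remains possible at r5c2, so r5c2=5.
Step 3. [r3c2∈{8}] r3c2 is down to just 8 ⇒ r3c2=8.
Step 4. [r5c5∈{2}] only 2 remains possible at r5c5. So r5c5=2.
Step 5. [r1c8∈{2,6,8}] r1c8 is the only open cell in col 8 admitting 8 ⇒ r1c8=8.
Step 6. [r6c6∈{5,7,9}] in row 6, 9 fits only at r6c6 ⇒ r6c6=9.
Step 7. [r6c5∈{4,5,7}] 4 has one home in row 6: r6c5 ⇒ r6c5=4.
Step 8. [r2c5∈{1,5,8}] r2c5 is the only open cell in row 2 admitting 8 ⇒ r2c5=8.
Step 9. [r2c9∈{1,5,7}] 1 has one home in row 2: r2c9 ⇒ r2c9=1.
Step 10. [r2c7∈{5,7}] 7 has one home in row 2: r2c7. So r2c7=7.
Step 11. [r4c8∈{1,2,7}] row 4 places 1 nowhere but r4c8. So r4c8=1.
Step 12. [r4c9∈{2,5,7}] across row 4, 2 lands solely at r4c9. So r4c9=2.
Step 13. [r4c1∈{9}] r4c1 is down to just 9 ⇒ r4c1=9.
Step 14. [r2c3∈{5,9}] 9 has one home in box 1: r2c3 ⇒ r2c3=9.
Step 15. [r2c4∈{5}] r2c4's peers cover all but 5 ⇒ r2c4=5.
Step 16. [r1c5∈{6}] r1c5 is down to just 6 ⇒ r1c5=6.
Step 17. [r3c5∈{1}] r3c5's peers cover all but 1 ⇒ r3c5=1.
Step 18. [r8c6∈{1,2,5,7,8}] 1 has one home in row 8: r8c6 ⇒ r8c6=1.
Step 19. [r8c3∈{3,4,5,8}] in row 8, 8 fits only at r8c3, so r8c3=8.
Step 20. [r7c6∈{7,8}] r7c6 is the only open cell in row 7 admitting 8, so r7c6=8.
Step 21. [r7c9∈{3,6,7}] across row 7, 7 lands solely at r7c9, so r7c9=7.
Step 22. [r8c9∈{3,6,9}] across col 9, 3 lands solely at r8c9, so r8c9=3.
Step 23. [r8c2∈{7,9}] 9 has one home in row 8: r8c2 ⇒ r8c2=9.
Step 24. [r8c5∈{5,7}] 7 has one home in row 8: r8c5. So r8c5=7.
Step 25. [r8c1∈{4,5,6}] r8c1 is the only open cell in row 8 admitting 5. So r8c1=5.
Step 26. [r9c3∈{4}] r9c3's peers cover all but 4. So r9c3=4.
Step 27. [r1c1∈{3}] r1c1 is down to just 3, so r1c1=3.
Step 28. [r1c6∈{2}] r1c6 is down to just 2, so r1c6=2.
Step 29. [r8c7∈{2,6}] col 7 places 2 nowhere but r8c7. So r8c7=2.
Step 30. [r9c8∈{6}] r9c8 is down to just 6, so r9c8=6.
Step 31. [r1c7∈{5}] nothing but 5 survives at r1c7. So r1c7=5.
Step 32. [r7c4∈{4,6}] across row 7, 4 lands solely at r7c4. So r7c4=4.
Step 33. [r3c9∈{6}] r3c9 has the single candidate 6, so r3c9=6.
Step 34. [r4c5∈{5}] r4c5 is down to just 5, so r4c5=5.
Step 35. [r6c8∈{7}] r6c8's peers cover all but 7 ⇒ r6c8=7.
Step 36. [r8c8∈{4}] only 4 remains possible at r8c8, so r8c8=4.
Step 37. [r3c3∈{5}] r3c3 has the single candidate 5 ⇒ r3c3=5.
Step 38. [r9c4∈{2}] r9c4 has the single candidate 2 ⇒ r9c4=2.
Step 39. [r9c6∈{5}] r9c6 is down to just 5, so r9c6=5.
Step 40. [r6c9∈{5}] r6c9 has the single candidate 5, so r6c9=5.
Step 41. [r1c4∈{9}] r1c4 has the single candidate 9 ⇒ r1c4=9.
Step 42. [r9c2∈{7}] r9c2's peers cover all but 7 ⇒ r9c2=7.
Step 43. [r5c9∈{8}] only 8 remains possible at r5c9, so r5c9=8.
Step 44. [r7c1∈{6}] only 6 remains possible at r7c1, so r7c1=6.
Step 45. [r3c6∈{3}] r3c6's peers cover all but 3, so r3c6=3.
Step 46. [r3c1∈{4}] r3c1 has the single candidate 4. So r3c1=4.
Step 47. [r3c8∈{2}] r3c8 is down to just 2, so r3c8=2.
Step 48. [r6c7∈{6}] r6c7's peers cover all but 6. So r6c7=6.
Step 49. [r7c3∈{3}] r7c3's peers cover all but 3. So r7c3=3.
Step 50. [r9c9∈{9}] r9c9's peers cover all but 9 ⇒ r9c9=9.
Step 51. [r4c6∈{7}] r4c6 is down to just 7 ⇒ r4c6=7.
Step 52. [r8c4∈{6}] nothing but 6 survives at r8c4. So r8c4=6.

Answer: 3 1 7 9 6 2 5 8 4 / 2 6 9 5 8 4 7 3 1 / 4 8 5 7 1 3 9 2 6 / 9 4 6 8 5 7 3 1 2 / 7 5 1 3 2 6 4 9 8 / 8 3 2 1 4 9 6 7 5 / 6 2 3 4 9 8 1 5 7 / 5 9 8 6 7 1 2 4 3 / 1 7 4 2 3 5 8 6 9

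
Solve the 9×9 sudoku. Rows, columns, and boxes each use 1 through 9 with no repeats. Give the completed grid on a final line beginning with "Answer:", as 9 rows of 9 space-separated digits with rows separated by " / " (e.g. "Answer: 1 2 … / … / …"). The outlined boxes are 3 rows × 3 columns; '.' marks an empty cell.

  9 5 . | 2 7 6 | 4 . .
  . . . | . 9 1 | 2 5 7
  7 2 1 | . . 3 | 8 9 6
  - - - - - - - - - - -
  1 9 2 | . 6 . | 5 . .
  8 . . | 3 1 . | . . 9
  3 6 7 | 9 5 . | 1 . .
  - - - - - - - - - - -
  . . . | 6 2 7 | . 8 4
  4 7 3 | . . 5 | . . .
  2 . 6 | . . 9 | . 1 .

Step 1. [r2c4∈{4,8}] r2c4 is the only open cell in box 2 admitting 8, so r2c4=8.
Step 2. [r9c5∈{3,4,8}] r9c5 is the only open cell in col 5 admitting 3, so r9c5=3.
Step 3. [r5c2∈{4}] only 4 remains possible at r5c2 ⇒ r5c2=4.
Step 4. [r5c6∈{2}] r5c6's peers cover all but 2, so r5c6=2.
Step 5. [r1c8∈{3}] only 3 remains possible at r1c8, so r1c8=3.
Step 6. [r7c3∈{5,9}] r7c3 is the only open cell in col 3 admitting 9, so r7c3=9.
Step 7. [r4c4∈{4,7}] 7 has one home in col 4: r4c4. So r4c4=7.
Step 8. [r4c8∈{4}] only 4 remains possible at r4c8, so r4c8=4.
Step 9. [r5c8∈{6,7}] 7 has one home in col 8: r5c8 ⇒ r5c8=7.
Step 10. [r8c8∈{2,6}] 6 has one home in col 8: r8c8, so r8c8=6.
Step 11. [r4c6∈{8}] nothing but 8 survives at r4c6. So r4c6=8.
Step 12. [r9c4∈{4}] r9c4 has the single candidate 4 ⇒ r9c4=4.
Step 13. [r8c9∈{2}] r8c9's peers cover all but 2 ⇒ r8c9=2.
Step 14. [r7c2∈{1}] r7c2 has the single candidate 1, so r7c2=1.
Step 15. [r1c3∈{8}] nothing but 8 survives at r1c3. So r1c3=8.
Step 16. [r2c2∈{3}] nothing but 3 survives at r2c2. So r2c2=3.
Step 17. [r2c3∈{4}] r2c3 is down to just 4 ⇒ r2c3=4.
Step 18. [r6c9∈{8}] nothing but 8 survives at r6c9, so r6c9=8.
Step 19. [r6c6∈{4}] r6c6 has the single candidate 4. So r6c6=4.
Step 20. [r8c4∈{1}] r8c4 is down to just 1 ⇒ r8c4=1.
Step 21. [r6c8∈{2}] r6c8's peers cover all but 2. So r6c8=2.
Step 22. [r7c7∈{3}] only 3 remains possible at r7c7, so r7c7=3.
Step 23. [r7c1∈{5}] nothing but 5 survives at r7c1, so r7c1=5.
Step 24. [r5c3∈{5}] r5c3 is down to just 5. So r5c3=5.
Step 25. [r9c9∈{5}] r9c9 is down to just 5 ⇒ r9c9=5.
Step 26. [r3c5∈{4}] r3c5 is down to just 4 ⇒ r3c5=4.
Step 27. [r8c7∈{9}] nothing but 9 survives at r8c7 ⇒ r8c7=9.
Step 28. [r9c2∈{8}] r9c2's peers cover all but 8, so r9c2=8.
Step 29. [r8c5∈{8}] only 8 remains possible at r8c5, so r8c5=8.
Step 30. [r4c9∈{3}] r4c9's peers cover all but 3. So r4c9=3.
Step 31. [r3c4∈{5}] only 5 remains possible at r3c4 ⇒ r3c4=5.
Step 32. [r2c1∈{6}] r2c1 has the single candidate 6, so r2c1=6.
Step 33. [r9c7∈{7}] r9c7 is down to just 7. So r9c7=7.
Step 34. [r1c9∈{1}] only 1 remains possible at r1c9, so r1c9=1.
Step 35. [r5c7∈{6}] nothing but 6 survives at r5c7. So r5c7=6.

Answer: 9 5 8 2 7 6 4 3 1 / 6 3 4 8 9 1 2 5 7 / 7 2 1 5 4 3 8 9 6 / 1 9 2 7 6 8 5 4 3 / 8 4 5 3 1 2 6 7 9 / 3 6 7 9 5 4 1 2 8 / 5 1 9 6 2 7 3 8 4 / 4 7 3 1 8 5 9 6 2 / 2 8 6 4 3 9 7 1 5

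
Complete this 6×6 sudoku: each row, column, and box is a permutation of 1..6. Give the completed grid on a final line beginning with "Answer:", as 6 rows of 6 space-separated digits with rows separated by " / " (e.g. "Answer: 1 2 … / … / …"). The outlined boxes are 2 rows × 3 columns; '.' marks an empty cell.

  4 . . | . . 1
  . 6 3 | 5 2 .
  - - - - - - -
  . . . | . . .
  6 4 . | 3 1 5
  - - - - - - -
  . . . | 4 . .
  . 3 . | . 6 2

Step 1. [r4c3∈{2}] only 2 remains possible at r4c3. So r4c3=2.
Step 2. [r5c5∈{3,5}] in col 5, 5 fits only at r5c5, so r5c5=5.
Step 3. [r1c3∈{5}] r1c3's peers cover all but 5. So r1c3=5.
Step 4. [r3c3∈{1}] r3c3 has the single candidate 1 ⇒ r3c3=1.
Step 5. [r5c2∈{1,2}] 1 has one home in col 2: r5c2 ⇒ r5c2=1.
Step 6. [r3c6∈{4,6}] in col 6, 6 fits only at r3c6 ⇒ r3c6=6.
Step 7. [r3c2∈{5}] r3c2 has the single candidate 5, so r3c2=5.
Step 8. [r3c4∈{2}] r3c4's peers cover all but 2. So r3c4=2.
Step 9. [r2c6∈{4}] nothing but 4 survives at r2c6 ⇒ r2c6=4.
Step 10. [r5c6∈{3}] only 3 remains possible at r5c6, so r5c6=3.
Step 11. [r5c3∈{6}] r5c3 has the single candidate 6. So r5c3=6.
Step 12. [r1c2∈{2}] only 2 remains possible at r1c2. So r1c2=2.
Step 13. [r6c3∈{4}] r6c3's peers cover all but 4 ⇒ r6c3=4.
Step 14. [r6c1∈{5}] r6c1's peers cover all but 5. So r6c1=5.
Step 15. [r1c5∈{3}] r1c5 is down to just 3, so r1c5=3.
Step 16. [r3c1∈{3}] nothing but 3 survives at r3c1, so r3c1=3.
Step 17. [r1c4∈{6}] r1c4's peers cover all but 6, so r1c4=6.
Step 18. [r5c1∈{2}] nothing but 2 survives at r5c1 ⇒ r5c1=2.
Step 19. [r2c1∈{1}] r2c1's peers cover all but 1, so r2c1=1.
Step 20. [r6c4∈{1}] r6c4 is down to just 1, so r6c4=1.
Step 21. [r3c5∈{4}] only 4 remains possible at r3c5, so r3c5=4.

Answer: 4 2 5 6 3 1 / 1 6 3 5 2 4 / 3 5 1 2 4 6 / 6 4 2 3 1 5 / 2 1 6 4 5 3 / 5 3 4 1 6 2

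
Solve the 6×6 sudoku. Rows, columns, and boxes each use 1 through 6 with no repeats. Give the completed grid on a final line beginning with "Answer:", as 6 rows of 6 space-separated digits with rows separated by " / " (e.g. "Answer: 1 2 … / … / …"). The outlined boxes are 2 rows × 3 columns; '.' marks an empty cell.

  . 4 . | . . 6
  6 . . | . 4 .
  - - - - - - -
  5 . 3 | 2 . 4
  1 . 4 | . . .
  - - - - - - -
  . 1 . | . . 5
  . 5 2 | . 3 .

Step 1. [r6c4∈{1,4,6}] r6c4 is the only open cell in row 6 admitting 6 ⇒ r6c4=6.
Step 2. [r2c2∈{2,3}] across col 2, 3 lands solely at r2c2 ⇒ r2c2=3.
Step 3. [r1c4∈{1,3,5}] 3 has one home in row 1: r1c4 ⇒ r1c4=3.
Step 4. [r2c4∈{1,5}] in col 4, 1 fits only at r2c4. So r2c4=1.
Step 5. [r1c5∈{2,5}] across box 2, 5 lands solely at r1c5 ⇒ r1c5=5.
Step 6. [r4c5∈{6}] r4c5 has the single candidate 6, so r4c5=6.
Step 7. [r6c1∈{4}] nothing but 4 survives at r6c1, so r6c1=4.
Step 8. [r1c1∈{2}] r1c1's peers cover all but 2, so r1c1=2.
Step 9. [r5c1∈{3}] r5c1 is down to just 3 ⇒ r5c1=3.
Step 10. [r3c2∈{6}] only 6 remains possible at r3c2. So r3c2=6.
Step 11. [r2c3∈{5}] r2c3 has the single candidate 5 ⇒ r2c3=5.
Step 12. [r4c4∈{5}] nothing but 5 survives at r4c4, so r4c4=5.
Step 13. [r2c6∈{2}] r2c6 has the single candidate 2 ⇒ r2c6=2.
Step 14. [r4c2∈{2}] r4c2 is down to just 2. So r4c2=2.
Step 15. [r5c4∈{4}] only 4 remains possible at r5c4, so r5c4=4.
Step 16. [r3c5∈{1}] only 1 remains possible at r3c5, so r3c5=1.
Step 17. [r5c5∈{2}] r5c5 is down to just 2, so r5c5=2.
Step 18. [r4c6∈{3}] nothing but 3 survives at r4c6, so r4c6=3.
Step 19. [r6c6∈{1}] r6c6 has the single candidate 1 ⇒ r6c6=1.
Step 20. [r1c3∈{1}] r1c3 is down to just 1 ⇒ r1c3=1.
Step 21. [r5c3∈{6}] nothing but 6 survives at r5c3 ⇒ r5c3=6.

Answer: 2 4 1 3 5 6 / 6 3 5 1 4 2 / 5 6 3 2 1 4 / 1 2 4 5 6 3 / 3 1 6 4 2 5 / 4 5 2 6 3 1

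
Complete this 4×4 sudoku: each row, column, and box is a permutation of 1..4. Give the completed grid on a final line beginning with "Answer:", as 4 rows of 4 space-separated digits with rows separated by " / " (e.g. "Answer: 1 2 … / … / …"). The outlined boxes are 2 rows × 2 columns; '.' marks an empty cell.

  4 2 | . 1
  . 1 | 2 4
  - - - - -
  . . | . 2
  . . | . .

Step 1. [r4c4∈{3}] only 3 remains possible at r4c4, so r4c4=3.
Step 2. [r3c2∈{3,4}] in col 2, 3 fits only at r3c2 ⇒ r3c2=3.
Step 3. [r3c1∈{1}] only 1 remains possible at r3c1. So r3c1=1.
Step 4. [r4c2∈{4}] r4c2's peers cover all but 4, so r4c2=4.
Step 5. [r3c3∈{4}] r3c3 is down to just 4, so r3c3=4.
Step 6. [r1c3∈{3}] r1c3's peers cover all but 3. So r1c3=3.
Step 7. [r4c3∈{1}] nothing but 1 survives at r4c3, so r4c3=1.
Step 8. [r4c1∈{2}] r4c1 is down to just 2 ⇒ r4c1=2.
Step 9. [r2c1∈{3}] r2c1 is down to just 3, so r2c1=3.

Answer: 4 2 3 1 / 3 1 2 4 / 1 3 4 2 / 2 4 1 3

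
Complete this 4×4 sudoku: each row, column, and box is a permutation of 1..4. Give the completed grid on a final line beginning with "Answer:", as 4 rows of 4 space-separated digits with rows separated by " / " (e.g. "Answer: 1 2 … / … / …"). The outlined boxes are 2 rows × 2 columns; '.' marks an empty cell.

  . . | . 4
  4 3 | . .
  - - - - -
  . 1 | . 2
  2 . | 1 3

Step 1. [r1c2∈{2}] r1c2's peers cover all but 2 ⇒ r1c2=2.
Step 2. [r3c3∈{4}] r3c3 is down to just 4, so r3c3=4.
Step 3. [r2c3∈{2}] nothing but 2 survives at r2c3 ⇒ r2c3=2.
Step 4. [r3c1∈{3}] r3c1 has the single candidate 3, so r3c1=3.
Step 5. [r2c4∈{1}] r2c4 is down to just 1. So r2c4=1.
Step 6. [r4c2∈{4}] nothing but 4 survives at r4c2 ⇒ r4c2=4.
Step 7. [r1c1∈{1}] nothing but 1 survives at r1c1 ⇒ r1c1=1.
Step 8. [r1c3∈{3}] r1c3 has the single candidate 3. So r1c3=3.

Answer: 1 2 3 4 / 4 3 2 1 / 3 1 4 2 / 2 4 1 3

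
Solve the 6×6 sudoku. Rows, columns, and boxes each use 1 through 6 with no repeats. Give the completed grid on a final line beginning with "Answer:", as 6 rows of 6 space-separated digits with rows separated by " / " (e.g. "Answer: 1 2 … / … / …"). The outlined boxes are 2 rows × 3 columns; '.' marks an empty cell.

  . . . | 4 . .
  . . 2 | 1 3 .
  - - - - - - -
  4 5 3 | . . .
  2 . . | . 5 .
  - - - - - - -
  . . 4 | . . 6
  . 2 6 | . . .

Step 1. [r1c3∈{1,5}] r1c3 is the only open cell in col 3 admitting 5 ⇒ r1c3=5.
Step 2. [r4c2∈{1,6}] box 3 places 6 nowhere but r4c2 ⇒ r4c2=6.
Step 3. [r1c5∈{2,6}] r1c5 is the only open cell in box 2 admitting 6 ⇒ r1c5=6.
Step 4. [r4c6∈{1,3,4}] 4 has one home in row 4: r4c6, so r4c6=4.
Step 5. [r6c6∈{1,3,5}] across col 6, 3 lands solely at r6c6. So r6c6=3.
Step 6. [r6c4∈{5}] r6c4 is down to just 5. So r6c4=5.
Step 7. [r6c1∈{1}] r6c1's peers cover all but 1 ⇒ r6c1=1.
Step 8. [r1c1∈{3}] nothing but 3 survives at r1c1 ⇒ r1c1=3.
Step 9. [r3c6∈{1,2}] 1 has one home in col 6: r3c6, so r3c6=1.
Step 10. [r5c4∈{2}] r5c4 has the single candidate 2. So r5c4=2.
Step 11. [r5c5∈{1}] nothing but 1 survives at r5c5. So r5c5=1.
Step 12. [r1c2∈{1}] r1c2 is down to just 1. So r1c2=1.
Step 13. [r2c2∈{4}] r2c2's peers cover all but 4 ⇒ r2c2=4.
Step 14. [r3c5∈{2}] nothing but 2 survives at r3c5, so r3c5=2.
Step 15. [r5c1∈{5}] only 5 remains possible at r5c1 ⇒ r5c1=5.
Step 16. [r3c4∈{6}] nothing but 6 survives at r3c4, so r3c4=6.
Step 17. [r2c1∈{6}] r2c1 is down to just 6. So r2c1=6.
Step 18. [r1c6∈{2}] nothing but 2 survives at r1c6 ⇒ r1c6=2.
Step 19. [r2c6∈{5}] r2c6 has the single candidate 5, so r2c6=5.
Step 20. [r4c4∈{3}] nothing but 3 survives at r4c4, so r4c4=3.
Step 21. [r4c3∈{1}] nothing but 1 survives at r4c3, so r4c3=1.
Step 22. [r6c5∈{4}] r6c5 is down to just 4, so r6c5=4.
Step 23. [r5c2∈{3}] r5c2 has the single candidate 3. So r5c2=3.

Answer: 3 1 5 4 6 2 / 6 4 2 1 3 5 / 4 5 3 6 2 1 / 2 6 1 3 5 4 / 5 3 4 2 1 6 / 1 2 6 5 4 3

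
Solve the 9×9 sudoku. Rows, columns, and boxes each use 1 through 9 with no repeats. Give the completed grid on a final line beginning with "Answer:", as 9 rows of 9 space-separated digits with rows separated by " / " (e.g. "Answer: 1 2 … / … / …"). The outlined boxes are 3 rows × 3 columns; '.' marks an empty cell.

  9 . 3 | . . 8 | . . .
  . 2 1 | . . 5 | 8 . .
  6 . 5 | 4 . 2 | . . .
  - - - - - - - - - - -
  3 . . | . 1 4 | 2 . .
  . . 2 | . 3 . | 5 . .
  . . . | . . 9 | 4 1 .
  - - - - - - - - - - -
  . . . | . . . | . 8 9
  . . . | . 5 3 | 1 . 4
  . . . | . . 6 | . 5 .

Step 1. [r5c6∈{7}] only 7 remains possible at r5c6. So r5c6=7.
Step 2. [r6c9∈{3,6,7,8}] across row 6, 3 lands solely at r6c9. So r6c9=3.
Step 3. [r3c2∈{7,8}] across row 3, 8 lands solely at r3c2. So r3c2=8.
Step 4. [r1c4∈{1,6,7}] r1c4 is the only open cell in box 2 admitting 1 ⇒ r1c4=1.
Step 5. [r3c7∈{3,7,9}] col 7 places 9 nowhere but r3c7, so r3c7=9.
Step 6. [r3c5∈{7}] r3c5 has the single candidate 7. So r3c5=7.
Step 7. [r1c5∈{6}] r1c5's peers cover all but 6. So r1c5=6.
Step 8. [r1c7∈{7}] nothing but 7 survives at r1c7, so r1c7=7.
Step 9. [r2c1∈{4,7}] in row 2, 7 fits only at r2c1, so r2c1=7.
Step 10. [r1c2∈{4}] r1c2 is down to just 4. So r1c2=4.
Step 11. [r7c7∈{3,6}] in col 7, 6 fits only at r7c7. So r7c7=6.
Step 12. [r7c2∈{1,3,5,7}] across row 7, 3 lands solely at r7c2, so r7c2=3.
Step 13. [r5c1∈{1,4,8}] row 5 places 4 nowhere but r5c1 ⇒ r5c1=4.
Step 14. [r7c1∈{1,2,5}] across row 7, 5 lands solely at r7c1 ⇒ r7c1=5.
Step 15. [r6c1∈{8}] r6c1's peers cover all but 8, so r6c1=8.
Step 16. [r9c5∈{2,4,8,9}] in col 5, 8 fits only at r9c5, so r9c5=8.
Step 17. [r5c2∈{1,6,9}] in row 5, 1 fits only at r5c2 ⇒ r5c2=1.
Step 18. [r2c9∈{6}] nothing but 6 survives at r2c9, so r2c9=6.
Step 19. [r9c3∈{4,7,9}] 4 has one home in row 9: r9c3 ⇒ r9c3=4.
Step 20. [r7c3∈{7}] r7c3 has the single candidate 7 ⇒ r7c3=7.
Step 21. [r6c3∈{6}] only 6 remains possible at r6c3. So r6c3=6.
Step 22. [r9c2∈{9}] r9c2 has the single candidate 9. So r9c2=9.
Step 23. [r7c4∈{2}] nothing but 2 survives at r7c4 ⇒ r7c4=2.
Step 24. [r5c9∈{8}] r5c9 has the single candidate 8. So r5c9=8.
Step 25. [r4c9∈{7}] r4c9 is down to just 7, so r4c9=7.
Step 26. [r9c9∈{2}] r9c9 has the single candidate 2, so r9c9=2.
Step 27. [r5c8∈{6,9}] row 5 places 9 nowhere but r5c8, so r5c8=9.
Step 28. [r4c2∈{5}] nothing but 5 survives at r4c2 ⇒ r4c2=5.
Step 29. [r8c4∈{7,9}] across row 8, 9 lands solely at r8c4, so r8c4=9.
Step 30. [r2c8∈{3,4}] row 2 places 4 nowhere but r2c8. So r2c8=4.
Step 31. [r5c4∈{6}] only 6 remains possible at r5c4 ⇒ r5c4=6.
Step 32. [r8c3∈{8}] r8c3 has the single candidate 8 ⇒ r8c3=8.
Step 33. [r6c5∈{2}] r6c5's peers cover all but 2. So r6c5=2.
Step 34. [r4c8∈{6}] r4c8 is down to just 6, so r4c8=6.
Step 35. [r4c4∈{8}] r4c4 has the single candidate 8 ⇒ r4c4=8.
Step 36. [r9c1∈{1}] r9c1 has the single candidate 1 ⇒ r9c1=1.
Step 37. [r1c8∈{2}] r1c8 is down to just 2. So r1c8=2.
Step 38. [r8c8∈{7}] r8c8 has the single candidate 7, so r8c8=7.
Step 39. [r3c9∈{1}] only 1 remains possible at r3c9, so r3c9=1.
Step 40. [r6c4∈{5}] only 5 remains possible at r6c4 ⇒ r6c4=5.
Step 41. [r2c4∈{3}] only 3 remains possible at r2c4, so r2c4=3.
Step 42. [r9c4∈{7}] only 7 remains possible at r9c4. So r9c4=7.
Step 43. [r1c9∈{5}] only 5 remains possible at r1c9, so r1c9=5.
Step 44. [r7c6∈{1}] r7c6 is down to just 1. So r7c6=1.
Step 45. [r9c7∈{3}] only 3 remains possible at r9c7, so r9c7=3.
Step 46. [r3c8∈{3}] r3c8's peers cover all but 3. So r3c8=3.
Step 47. [r2c5∈{9}] r2c5 is down to just 9 ⇒ r2c5=9.
Step 48. [r8c2∈{6}] only 6 remains possible at r8c2, so r8c2=6.
Step 49. [r7c5∈{4}] r7c5 is down to just 4 ⇒ r7c5=4.
Step 50. [r8c1∈{2}] nothing but 2 survives at r8c1, so r8c1=2.
Step 51. [r4c3∈{9}] r4c3's peers cover all but 9 ⇒ r4c3=9.
Step 52. [r6c2∈{7}] r6c2 is down to just 7, so r6c2=7.

Answer: 9 4 3 1 6 8 7 2 5 / 7 2 1 3 9 5 8 4 6 / 6 8 5 4 7 2 9 3 1 / 3 5 9 8 1 4 2 6 7 / 4 1 2 6 3 7 5 9 8 / 8 7 6 5 2 9 4 1 3 / 5 3 7 2 4 1 6 8 9 / 2 6 8 9 5 3 1 7 4 / 1 9 4 7 8 6 3 5 2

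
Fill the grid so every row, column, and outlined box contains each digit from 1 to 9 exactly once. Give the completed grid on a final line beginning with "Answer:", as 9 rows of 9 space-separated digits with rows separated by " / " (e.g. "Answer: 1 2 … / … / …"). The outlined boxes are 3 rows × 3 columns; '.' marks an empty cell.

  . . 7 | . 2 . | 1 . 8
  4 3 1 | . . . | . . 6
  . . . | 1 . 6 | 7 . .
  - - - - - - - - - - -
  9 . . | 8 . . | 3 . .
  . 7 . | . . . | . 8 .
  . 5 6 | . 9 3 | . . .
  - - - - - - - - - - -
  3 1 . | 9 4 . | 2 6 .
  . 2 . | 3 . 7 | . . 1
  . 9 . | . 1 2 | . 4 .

Step 1. [r3c9∈{2,3,4,5,9}] 4 has one home in row 3: r3c9 ⇒ r3c9=4.
Step 2. [r4c5∈{5,6,7}] in row 4, 6 fits only at r4c5, so r4c5=6.
Step 3. [r5c5∈{5}] r5c5's peers cover all but 5, so r5c5=5.
Step 4. [r8c5∈{8}] r8c5's peers cover all but 8. So r8c5=8.
Step 5. [r6c4∈{2,4,7}] 7 has one home in box 5: r6c4, so r6c4=7.
Step 6. [r2c4∈{5}] r2c4 is down to just 5. So r2c4=5.
Step 7. [r2c7∈{9}] r2c7's peers cover all but 9, so r2c7=9.
Step 8. [r8c7∈{5}] r8c7 has the single candidate 5. So r8c7=5.
Step 9. [r6c9∈{2}] nothing but 2 survives at r6c9, so r6c9=2.
Step 10. [r4c3∈{2,4}] 2 has one home in row 4: r4c3 ⇒ r4c3=2.
Step 11. [r7c3∈{5,8}] 8 has one home in row 7: r7c3. So r7c3=8.
Step 12. [r4c8∈{1,5,7}] across col 8, 7 lands solely at r4c8. So r4c8=7.
Step 13. [r3c1∈{2,5,8}] r3c1 is the only open cell in col 1 admitting 2. So r3c1=2.
Step 14. [r9c1∈{5,6,7}] r9c1 is the only open cell in col 1 admitting 7. So r9c1=7.
Step 15. [r1c1∈{5,6}] 5 has one home in col 1: r1c1 ⇒ r1c1=5.
Step 16. [r4c2∈{4}] only 4 remains possible at r4c2 ⇒ r4c2=4.
Step 17. [r5c1∈{1}] r5c1 has the single candidate 1 ⇒ r5c1=1.
Step 18. [r5c6∈{4}] r5c6 is down to just 4. So r5c6=4.
Step 19. [r1c8∈{3}] only 3 remains possible at r1c8. So r1c8=3.
Step 20. [r2c5∈{7}] r2c5 has the single candidate 7 ⇒ r2c5=7.
Step 21. [r5c9∈{9}] r5c9 has the single candidate 9 ⇒ r5c9=9.
Step 22. [r8c8∈{9}] r8c8 is down to just 9 ⇒ r8c8=9.
Step 23. [r1c4∈{4}] nothing but 4 survives at r1c4, so r1c4=4.
Step 24. [r6c8∈{1}] r6c8 is down to just 1, so r6c8=1.
Step 25. [r8c1∈{6}] r8c1 has the single candidate 6 ⇒ r8c1=6.
Step 26. [r5c3∈{3}] only 3 remains possible at r5c3. So r5c3=3.
Step 27. [r3c3∈{9}] nothing but 9 survives at r3c3, so r3c3=9.
Step 28. [r1c2∈{6}] r1c2 is down to just 6 ⇒ r1c2=6.
Step 29. [r9c7∈{8}] r9c7's peers cover all but 8 ⇒ r9c7=8.
Step 30. [r9c3∈{5}] r9c3 is down to just 5, so r9c3=5.
Step 31. [r3c8∈{5}] r3c8 is down to just 5. So r3c8=5.
Step 32. [r2c6∈{8}] r2c6's peers cover all but 8. So r2c6=8.
Step 33. [r2c8∈{2}] r2c8 is down to just 2, so r2c8=2.
Step 34. [r8c3∈{4}] r8c3 is down to just 4 ⇒ r8c3=4.
Step 35. [r3c2∈{8}] nothing but 8 survives at r3c2 ⇒ r3c2=8.
Step 36. [r9c9∈{3}] r9c9 is down to just 3, so r9c9=3.
Step 37. [r1c6∈{9}] r1c6's peers cover all but 9 ⇒ r1c6=9.
Step 38. [r7c6∈{5}] r7c6 has the single candidate 5, so r7c6=5.
Step 39. [r6c1∈{8}] only 8 remains possible at r6c1. So r6c1=8.
Step 40. [r6c7∈{4}] r6c7 is down to just 4 ⇒ r6c7=4.
Step 41. [r4c9∈{5}] nothing but 5 survives at r4c9, so r4c9=5.
Step 42. [r3c5∈{3}] r3c5 has the single candidate 3. So r3c5=3.
Step 43. [r7c9∈{7}] r7c9's peers cover all but 7, so r7c9=7.
Step 44. [r9c4∈{6}] r9c4 is down to just 6. So r9c4=6.
Step 45. [r4c6∈{1}] r4c6's peers cover all but 1 ⇒ r4c6=1.
Step 46. [r5c4∈{2}] r5c4 has the single candidate 2, so r5c4=2.
Step 47. [r5c7∈{6}] r5c7 has the single candidate 6 ⇒ r5c7=6.

Answer: 5 6 7 4 2 9 1 3 8 / 4 3 1 5 7 8 9 2 6 / 2 8 9 1 3 6 7 5 4 / 9 4 2 8 6 1 3 7 5 / 1 7 3 2 5 4 6 8 9 / 8 5 6 7 9 3 4 1 2 / 3 1 8 9 4 5 2 6 7 / 6 2 4 3 8 7 5 9 1 / 7 9 5 6 1 2 8 4 3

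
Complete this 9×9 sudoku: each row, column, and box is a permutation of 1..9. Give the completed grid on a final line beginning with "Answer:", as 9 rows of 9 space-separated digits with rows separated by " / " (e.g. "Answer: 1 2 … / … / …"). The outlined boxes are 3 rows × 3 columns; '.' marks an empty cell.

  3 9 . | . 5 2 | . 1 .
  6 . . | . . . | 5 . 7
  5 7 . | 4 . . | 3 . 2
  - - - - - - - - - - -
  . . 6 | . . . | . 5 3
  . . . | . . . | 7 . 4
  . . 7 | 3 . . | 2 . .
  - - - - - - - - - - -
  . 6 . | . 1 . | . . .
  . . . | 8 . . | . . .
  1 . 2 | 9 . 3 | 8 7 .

Step 1. [r2c4∈{1}] nothing but 1 survives at r2c4. So r2c4=1.
Step 2. [r2c2∈{2,4,8}] in row 2, 2 fits only at r2c2, so r2c2=2.
Step 3. [r1c4∈{6,7}] 7 has one home in row 1: r1c4, so r1c4=7.
Step 4. [r5c4∈{2,5,6}] 6 has one home in col 4: r5c4 ⇒ r5c4=6.
Step 5. [r7c4∈{2,5}] in col 4, 5 fits only at r7c4. So r7c4=5.
Step 6. [r7c9∈{9}] r7c9 has the single candidate 9, so r7c9=9.
Step 7. [r7c7∈{4}] only 4 remains possible at r7c7 ⇒ r7c7=4.
Step 8. [r8c5∈{2,4,6,7}] r8c5 is the only open cell in box 8 admitting 2 ⇒ r8c5=2.
Step 9. [r4c7∈{1,9}] across col 7, 9 lands solely at r4c7 ⇒ r4c7=9.
Step 10. [r5c8∈{8}] r5c8 is down to just 8. So r5c8=8.
Step 11. [r5c5∈{9}] nothing but 9 survives at r5c5. So r5c5=9.
Step 12. [r8c3∈{3,4,5,9}] r8c3 is the only open cell in col 3 admitting 9, so r8c3=9.
Step 13. [r5c3∈{1,3,5}] across col 3, 5 lands solely at r5c3 ⇒ r5c3=5.
Step 14. [r6c9∈{1,6}] box 6 places 1 nowhere but r6c9, so r6c9=1.
Step 15. [r7c6∈{7}] r7c6's peers cover all but 7, so r7c6=7.
Step 16. [r7c1∈{8}] r7c1's peers cover all but 8. So r7c1=8.
Step 17. [r1c7∈{6}] r1c7 is down to just 6, so r1c7=6.
Step 18. [r2c8∈{4,9}] col 8 places 4 nowhere but r2c8 ⇒ r2c8=4.
Step 19. [r2c3∈{8}] r2c3 has the single candidate 8. So r2c3=8.
Step 20. [r7c3∈{3}] r7c3's peers cover all but 3. So r7c3=3.
Step 21. [r6c6∈{4,5,8}] r6c6 is the only open cell in row 6 admitting 5, so r6c6=5.
Step 22. [r4c5∈{4,7,8}] r4c5 is the only open cell in row 4 admitting 7. So r4c5=7.
Step 23. [r5c6∈{1}] nothing but 1 survives at r5c6, so r5c6=1.
Step 24. [r4c2∈{1,4,8}] 1 has one home in row 4: r4c2 ⇒ r4c2=1.
Step 25. [r4c6∈{4,8}] 8 has one home in row 4: r4c6, so r4c6=8.
Step 26. [r4c1∈{2,4}] 4 has one home in row 4: r4c1. So r4c1=4.
Step 27. [r8c6∈{4,6}] r8c6 is the only open cell in col 6 admitting 4. So r8c6=4.
Step 28. [r9c5∈{6}] r9c5 is down to just 6. So r9c5=6.
Step 29. [r8c9∈{5,6}] 6 has one home in col 9: r8c9. So r8c9=6.
Step 30. [r9c9∈{5}] r9c9 has the single candidate 5 ⇒ r9c9=5.
Step 31. [r3c8∈{9}] r3c8 is down to just 9. So r3c8=9.
Step 32. [r6c1∈{9}] r6c1 is down to just 9 ⇒ r6c1=9.
Step 33. [r3c3∈{1}] nothing but 1 survives at r3c3, so r3c3=1.
Step 34. [r6c5∈{4}] r6c5 is down to just 4, so r6c5=4.
Step 35. [r5c2∈{3}] only 3 remains possible at r5c2 ⇒ r5c2=3.
Step 36. [r1c9∈{8}] only 8 remains possible at r1c9. So r1c9=8.
Step 37. [r1c3∈{4}] r1c3's peers cover all but 4, so r1c3=4.
Step 38. [r6c8∈{6}] only 6 remains possible at r6c8, so r6c8=6.
Step 39. [r8c2∈{5}] only 5 remains possible at r8c2, so r8c2=5.
Step 40. [r6c2∈{8}] nothing but 8 survives at r6c2, so r6c2=8.
Step 41. [r5c1∈{2}] only 2 remains possible at r5c1, so r5c1=2.
Step 42. [r8c7∈{1}] r8c7's peers cover all but 1. So r8c7=1.
Step 43. [r3c5∈{8}] only 8 remains possible at r3c5, so r3c5=8.
Step 44. [r8c8∈{3}] r8c8's peers cover all but 3, so r8c8=3.
Step 45. [r9c2∈{4}] r9c2 has the single candidate 4, so r9c2=4.
Step 46. [r3c6∈{6}] r3c6 has the single candidate 6, so r3c6=6.
Step 47. [r7c8∈{2}] r7c8's peers cover all but 2 ⇒ r7c8=2.
Step 48. [r8c1∈{7}] only 7 remains possible at r8c1 ⇒ r8c1=7.
Step 49. [r2c6∈{9}] only 9 remains possible at r2c6. So r2c6=9.
Step 50. [r4c4∈{2}] r4c4's peers cover all but 2. So r4c4=2.
Step 51. [r2c5∈{3}] r2c5's peers cover all but 3, so r2c5=3.

Answer: 3 9 4 7 5 2 6 1 8 / 6 2 8 1 3 9 5 4 7 / 5 7 1 4 8 6 3 9 2 / 4 1 6 2 7 8 9 5 3 / 2 3 5 6 9 1 7 8 4 / 9 8 7 3 4 5 2 6 1 / 8 6 3 5 1 7 4 2 9 / 7 5 9 8 2 4 1 3 6 / 1 4 2 9 6 3 8 7 5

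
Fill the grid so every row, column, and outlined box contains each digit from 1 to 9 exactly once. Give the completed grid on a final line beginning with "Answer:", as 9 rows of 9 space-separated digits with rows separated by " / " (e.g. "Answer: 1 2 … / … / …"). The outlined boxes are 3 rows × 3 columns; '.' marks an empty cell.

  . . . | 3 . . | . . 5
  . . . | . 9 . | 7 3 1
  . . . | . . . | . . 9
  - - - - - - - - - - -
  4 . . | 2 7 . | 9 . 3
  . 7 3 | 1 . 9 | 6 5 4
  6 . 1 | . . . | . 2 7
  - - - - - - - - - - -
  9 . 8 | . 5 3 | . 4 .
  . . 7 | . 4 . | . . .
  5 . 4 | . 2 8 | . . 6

Step 1. [r6c7∈{8}] r6c7 has the single candidate 8. So r6c7=8.
Step 2. [r8c6∈{1,6}] 1 has one home in box 8: r8c6, so r8c6=1.
Step 3. [r4c3∈{5}] r4c3 is down to just 5 ⇒ r4c3=5.
Step 4. [r5c1∈{2,8}] r5c1 is the only open cell in row 5 admitting 2 ⇒ r5c1=2.
Step 5. [r2c1∈{8}] nothing but 8 survives at r2c1 ⇒ r2c1=8.
Step 6. [r3c4∈{4,5,6,7,8}] 8 has one home in col 4: r3c4, so r3c4=8.
Step 7. [r3c8∈{6}] r3c8 is down to just 6, so r3c8=6.
Step 8. [r3c3∈{2}] r3c3 has the single candidate 2, so r3c3=2.
Step 9. [r1c5∈{1,6}] in col 5, 6 fits only at r1c5 ⇒ r1c5=6.
Step 10. [r7c9∈{2}] only 2 remains possible at r7c9 ⇒ r7c9=2.
Step 11. [r8c1∈{3}] r8c1's peers cover all but 3, so r8c1=3.
Step 12. [r9c2∈{1}] r9c2's peers cover all but 1 ⇒ r9c2=1.
Step 13. [r7c2∈{6}] r7c2 is down to just 6, so r7c2=6.
Step 14. [r2c6∈{2,4,5}] across row 2, 2 lands solely at r2c6 ⇒ r2c6=2.
Step 15. [r3c7∈{4}] only 4 remains possible at r3c7. So r3c7=4.
Step 16. [r9c8∈{7,9}] r9c8 is the only open cell in col 8 admitting 7 ⇒ r9c8=7.
Step 17. [r1c1∈{1,7}] row 1 places 1 nowhere but r1c1 ⇒ r1c1=1.
Step 18. [r8c8∈{8,9}] col 8 places 9 nowhere but r8c8. So r8c8=9.
Step 19. [r1c6∈{4,7}] across row 1, 7 lands solely at r1c6 ⇒ r1c6=7.
Step 20. [r2c4∈{4,5}] across box 2, 4 lands solely at r2c4 ⇒ r2c4=4.
Step 21. [r3c6∈{5}] r3c6 is down to just 5, so r3c6=5.
Step 22. [r6c2∈{9}] only 9 remains possible at r6c2. So r6c2=9.
Step 23. [r1c8∈{8}] nothing but 8 survives at r1c8. So r1c8=8.
Step 24. [r7c4∈{7}] r7c4's peers cover all but 7. So r7c4=7.
Step 25. [r3c1∈{7}] nothing but 7 survives at r3c1, so r3c1=7.
Step 26. [r8c4∈{6}] r8c4's peers cover all but 6, so r8c4=6.
Step 27. [r5c5∈{8}] r5c5 has the single candidate 8 ⇒ r5c5=8.
Step 28. [r2c3∈{6}] nothing but 6 survives at r2c3. So r2c3=6.
Step 29. [r2c2∈{5}] only 5 remains possible at r2c2 ⇒ r2c2=5.
Step 30. [r7c7∈{1}] r7c7's peers cover all but 1. So r7c7=1.
Step 31. [r9c7∈{3}] r9c7's peers cover all but 3. So r9c7=3.
Step 32. [r1c2∈{4}] r1c2 has the single candidate 4. So r1c2=4.
Step 33. [r4c2∈{8}] r4c2's peers cover all but 8, so r4c2=8.
Step 34. [r3c5∈{1}] r3c5 has the single candidate 1, so r3c5=1.
Step 35. [r6c4∈{5}] r6c4 has the single candidate 5. So r6c4=5.
Step 36. [r4c8∈{1}] r4c8 is down to just 1. So r4c8=1.
Step 37. [r4c6∈{6}] r4c6's peers cover all but 6, so r4c6=6.
Step 38. [r3c2∈{3}] r3c2 has the single candidate 3. So r3c2=3.
Step 39. [r8c7∈{5}] r8c7 has the single candidate 5 ⇒ r8c7=5.
Step 40. [r9c4∈{9}] only 9 remains possible at r9c4 ⇒ r9c4=9.
Step 41. [r1c7∈{2}] r1c7's peers cover all but 2 ⇒ r1c7=2.
Step 42. [r8c2∈{2}] r8c2 has the single candidate 2 ⇒ r8c2=2.
Step 43. [r1c3∈{9}] r1c3's peers cover all but 9 ⇒ r1c3=9.
Step 44. [r6c6∈{4}] r6c6 is down to just 4. So r6c6=4.
Step 45. [r8c9∈{8}] nothing but 8 survives at r8c9, so r8c9=8.
Step 46. [r6c5∈{3}] nothing but 3 survives at r6c5 ⇒ r6c5=3.

Answer: 1 4 9 3 6 7 2 8 5 / 8 5 6 4 9 2 7 3 1 / 7 3 2 8 1 5 4 6 9 / 4 8 5 2 7 6 9 1 3 / 2 7 3 1 8 9 6 5 4 / 6 9 1 5 3 4 8 2 7 / 9 6 8 7 5 3 1 4 2 / 3 2 7 6 4 1 5 9 8 / 5 1 4 9 2 8 3 7 6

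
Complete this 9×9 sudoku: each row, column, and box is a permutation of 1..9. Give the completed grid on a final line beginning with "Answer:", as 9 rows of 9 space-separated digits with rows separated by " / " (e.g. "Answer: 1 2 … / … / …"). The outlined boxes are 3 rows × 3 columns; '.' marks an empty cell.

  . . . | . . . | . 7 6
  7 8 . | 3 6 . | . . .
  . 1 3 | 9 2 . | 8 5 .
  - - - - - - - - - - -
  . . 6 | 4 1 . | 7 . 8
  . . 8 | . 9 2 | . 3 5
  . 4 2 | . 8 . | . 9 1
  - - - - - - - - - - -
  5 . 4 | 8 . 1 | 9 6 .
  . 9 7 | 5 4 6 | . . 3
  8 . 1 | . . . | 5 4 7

Step 1. [r8c1∈{2}] only 2 remains possible at r8c1, so r8c1=2.
Step 2. [r3c9∈{4}] only 4 remains possible at r3c9, so r3c9=4.
Step 3. [r6c6∈{3,5,7}] r6c6 is the only open cell in row 6 admitting 5, so r6c6=5.
Step 4. [r9c5∈{3}] r9c5 has the single candidate 3, so r9c5=3.
Step 5. [r8c7∈{1}] r8c7 is down to just 1. So r8c7=1.
Step 6. [r2c7∈{2}] nothing but 2 survives at r2c7. So r2c7=2.
Step 7. [r2c3∈{5,9}] 5 has one home in row 2: r2c3, so r2c3=5.
Step 8. [r1c1∈{4,9}] in col 1, 4 fits only at r1c1, so r1c1=4.
Step 9. [r4c6∈{3}] r4c6's peers cover all but 3. So r4c6=3.
Step 10. [r6c7∈{6}] r6c7's peers cover all but 6 ⇒ r6c7=6.
Step 11. [r6c4∈{7}] r6c4 has the single candidate 7, so r6c4=7.
Step 12. [r5c4∈{6}] nothing but 6 survives at r5c4, so r5c4=6.
Step 13. [r7c5∈{7}] r7c5 is down to just 7 ⇒ r7c5=7.
Step 14. [r5c1∈{1}] nothing but 1 survives at r5c1 ⇒ r5c1=1.
Step 15. [r2c9∈{9}] r2c9 has the single candidate 9 ⇒ r2c9=9.
Step 16. [r1c2∈{2}] r1c2 is down to just 2 ⇒ r1c2=2.
Step 17. [r6c1∈{3}] nothing but 3 survives at r6c1 ⇒ r6c1=3.
Step 18. [r9c2∈{6}] nothing but 6 survives at r9c2. So r9c2=6.
Step 19. [r5c7∈{4}] only 4 remains possible at r5c7, so r5c7=4.
Step 20. [r9c6∈{9}] r9c6 is down to just 9 ⇒ r9c6=9.
Step 21. [r7c2∈{3}] only 3 remains possible at r7c2, so r7c2=3.
Step 22. [r1c6∈{8}] only 8 remains possible at r1c6. So r1c6=8.
Step 23. [r9c4∈{2}] nothing but 2 survives at r9c4, so r9c4=2.
Step 24. [r4c1∈{9}] r4c1 has the single candidate 9, so r4c1=9.
Step 25. [r1c5∈{5}] r1c5 has the single candidate 5, so r1c5=5.
Step 26. [r2c6∈{4}] nothing but 4 survives at r2c6 ⇒ r2c6=4.
Step 27. [r8c8∈{8}] r8c8 is down to just 8, so r8c8=8.
Step 28. [r1c7∈{3}] only 3 remains possible at r1c7 ⇒ r1c7=3.
Step 29. [r3c6∈{7}] r3c6 is down to just 7 ⇒ r3c6=7.
Step 30. [r5c2∈{7}] r5c2 is down to just 7, so r5c2=7.
Step 31. [r3c1∈{6}] nothing but 6 survives at r3c1. So r3c1=6.
Step 32. [r1c4∈{1}] r1c4's peers cover all but 1, so r1c4=1.
Step 33. [r7c9∈{2}] nothing but 2 survives at r7c9. So r7c9=2.
Step 34. [r2c8∈{1}] r2c8's peers cover all but 1, so r2c8=1.
Step 35. [r4c8∈{2}] only 2 remains possible at r4c8, so r4c8=2.
Step 36. [r1c3∈{9}] only 9 remains possible at r1c3. So r1c3=9.
Step 37. [r4c2∈{5}] only 5 remains possible at r4c2. So r4c2=5.

Answer: 4 2 9 1 5 8 3 7 6 / 7 8 5 3 6 4 2 1 9 / 6 1 3 9 2 7 8 5 4 / 9 5 6 4 1 3 7 2 8 / 1 7 8 6 9 2 4 3 5 / 3 4 2 7 8 5 6 9 1 / 5 3 4 8 7 1 9 6 2 / 2 9 7 5 4 6 1 8 3 / 8 6 1 2 3 9 5 4 7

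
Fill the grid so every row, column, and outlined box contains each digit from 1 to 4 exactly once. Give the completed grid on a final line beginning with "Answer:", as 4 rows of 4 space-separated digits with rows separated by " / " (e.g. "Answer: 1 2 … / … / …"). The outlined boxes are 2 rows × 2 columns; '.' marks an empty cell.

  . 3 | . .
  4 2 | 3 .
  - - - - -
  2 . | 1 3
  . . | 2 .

Step 1. [r4c2∈{1,4}] col 2 places 1 nowhere but r4c2. So r4c2=1.
Step 2. [r1c4∈{1,2,4}] in row 1, 2 fits only at r1c4, so r1c4=2.
Step 3. [r4c1∈{3}] r4c1's peers cover all but 3. So r4c1=3.
Step 4. [r1c3∈{4}] r1c3 is down to just 4, so r1c3=4.
Step 5. [r1c1∈{1}] r1c1's peers cover all but 1, so r1c1=1.
Step 6. [r4c4∈{4}] r4c4's peers cover all but 4. So r4c4=4.
Step 7. [r3c2∈{4}] only 4 remains possible at r3c2. So r3c2=4.
Step 8. [r2c4∈{1}] only 1 remains possible at r2c4. So r2c4=1.

Answer: 1 3 4 2 / 4 2 3 1 / 2 4 1 3 / 3 1 2 4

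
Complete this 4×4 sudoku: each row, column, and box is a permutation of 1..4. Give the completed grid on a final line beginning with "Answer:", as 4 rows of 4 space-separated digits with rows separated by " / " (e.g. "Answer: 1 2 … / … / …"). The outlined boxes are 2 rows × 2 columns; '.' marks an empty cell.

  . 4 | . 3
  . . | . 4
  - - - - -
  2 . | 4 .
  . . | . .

Step 1. [r4c3∈{1,2,3}] r4c3 is the only open cell in col 3 admitting 3, so r4c3=3.
Step 2. [r1c1∈{1}] r1c1's peers cover all but 1, so r1c1=1.
Step 3. [r3c4∈{1}] nothing but 1 survives at r3c4. So r3c4=1.
Step 4. [r2c2∈{2,3}] in col 2, 2 fits only at r2c2 ⇒ r2c2=2.
Step 5. [r4c2∈{1}] only 1 remains possible at r4c2. So r4c2=1.
Step 6. [r1c3∈{2}] r1c3's peers cover all but 2. So r1c3=2.
Step 7. [r4c4∈{2}] r4c4's peers cover all but 2, so r4c4=2.
Step 8. [r4c1∈{4}] r4c1 is down to just 4, so r4c1=4.
Step 9. [r2c1∈{3}] r2c1 has the single candidate 3, so r2c1=3.
Step 10. [r2c3∈{1}] r2c3 is down to just 1 ⇒ r2c3=1.
Step 11. [r3c2∈{3}] only 3 remains possible at r3c2 ⇒ r3c2=3.

Answer: 1 4 2 3 / 3 2 1 4 / 2 3 4 1 / 4 1 3 2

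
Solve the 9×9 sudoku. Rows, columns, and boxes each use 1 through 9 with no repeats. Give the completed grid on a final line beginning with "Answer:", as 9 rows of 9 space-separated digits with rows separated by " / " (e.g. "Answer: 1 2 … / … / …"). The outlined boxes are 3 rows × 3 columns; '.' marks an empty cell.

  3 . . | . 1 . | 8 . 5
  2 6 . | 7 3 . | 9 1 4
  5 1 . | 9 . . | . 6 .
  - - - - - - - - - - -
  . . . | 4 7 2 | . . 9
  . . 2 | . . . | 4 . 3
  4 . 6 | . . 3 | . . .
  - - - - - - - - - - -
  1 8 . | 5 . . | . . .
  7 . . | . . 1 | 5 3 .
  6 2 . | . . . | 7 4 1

Step 1. [r8c9∈{2,6,8}] in box 9, 8 fits only at r8c9, so r8c9=8.
Step 2. [r5c1∈{8,9}] in col 1, 9 fits only at r5c1, so r5c1=9.
Step 3. [r6c5∈{5,8,9}] across row 6, 9 lands solely at r6c5 ⇒ r6c5=9.
Step 4. [r5c5∈{5,6,8}] in col 5, 5 fits only at r5c5. So r5c5=5.
Step 5. [r7c9∈{2,6}] r7c9 is the only open cell in col 9 admitting 6 ⇒ r7c9=6.
Step 6. [r4c3∈{1,3,5,8}] across col 3, 1 lands solely at r4c3. So r4c3=1.
Step 7. [r7c7∈{2}] nothing but 2 survives at r7c7, so r7c7=2.
Step 8. [r7c5∈{4}] r7c5 is down to just 4 ⇒ r7c5=4.
Step 9. [r5c2∈{7}] r5c2 is down to just 7. So r5c2=7.
Step 10. [r5c8∈{8}] only 8 remains possible at r5c8, so r5c8=8.
Step 11. [r9c5∈{8}] r9c5 has the single candidate 8, so r9c5=8.
Step 12. [r3c5∈{2}] nothing but 2 survives at r3c5. So r3c5=2.
Step 13. [r3c9∈{7}] r3c9 is down to just 7 ⇒ r3c9=7.
Step 14. [r1c4∈{6}] nothing but 6 survives at r1c4, so r1c4=6.
Step 15. [r1c6∈{4}] r1c6's peers cover all but 4, so r1c6=4.
Step 16. [r3c3∈{4,8}] 4 has one home in row 3: r3c3 ⇒ r3c3=4.
Step 17. [r8c3∈{9}] r8c3's peers cover all but 9. So r8c3=9.
Step 18. [r6c2∈{5}] r6c2 is down to just 5, so r6c2=5.
Step 19. [r9c6∈{9}] only 9 remains possible at r9c6, so r9c6=9.
Step 20. [r6c8∈{2,7}] r6c8 is the only open cell in row 6 admitting 7 ⇒ r6c8=7.
Step 21. [r2c3∈{8}] nothing but 8 survives at r2c3 ⇒ r2c3=8.
Step 22. [r9c3∈{3,5}] row 9 places 5 nowhere but r9c3, so r9c3=5.
Step 23. [r6c4∈{1,8}] in row 6, 8 fits only at r6c4, so r6c4=8.
Step 24. [r4c2∈{3}] r4c2's peers cover all but 3, so r4c2=3.
Step 25. [r4c1∈{8}] r4c1 has the single candidate 8. So r4c1=8.
Step 26. [r4c7∈{6}] r4c7 is down to just 6. So r4c7=6.
Step 27. [r1c3∈{7}] r1c3 is down to just 7 ⇒ r1c3=7.
Step 28. [r7c6∈{7}] nothing but 7 survives at r7c6 ⇒ r7c6=7.
Step 29. [r2c6∈{5}] r2c6 has the single candidate 5. So r2c6=5.
Step 30. [r8c2∈{4}] nothing but 4 survives at r8c2 ⇒ r8c2=4.
Step 31. [r6c7∈{1}] r6c7 has the single candidate 1. So r6c7=1.
Step 32. [r1c8∈{2}] r1c8 is down to just 2. So r1c8=2.
Step 33. [r3c7∈{3}] only 3 remains possible at r3c7, so r3c7=3.
Step 34. [r8c4∈{2}] r8c4's peers cover all but 2 ⇒ r8c4=2.
Step 35. [r7c8∈{9}] nothing but 9 survives at r7c8, so r7c8=9.
Step 36. [r5c4∈{1}] only 1 remains possible at r5c4. So r5c4=1.
Step 37. [r6c9∈{2}] only 2 remains possible at r6c9. So r6c9=2.
Step 38. [r8c5∈{6}] nothing but 6 survives at r8c5 ⇒ r8c5=6.
Step 39. [r5c6∈{6}] r5c6 has the single candidate 6 ⇒ r5c6=6.
Step 40. [r9c4∈{3}] r9c4 is down to just 3, so r9c4=3.
Step 41. [r3c6∈{8}] only 8 remains possible at r3c6. So r3c6=8.
Step 42. [r7c3∈{3}] r7c3 has the single candidate 3, so r7c3=3.
Step 43. [r4c8∈{5}] r4c8 is down to just 5, so r4c8=5.
Step 44. [r1c2∈{9}] r1c2 is down to just 9 ⇒ r1c2=9.

Answer: 3 9 7 6 1 4 8 2 5 / 2 6 8 7 3 5 9 1 4 / 5 1 4 9 2 8 3 6 7 / 8 3 1 4 7 2 6 5 9 / 9 7 2 1 5 6 4 8 3 / 4 5 6 8 9 3 1 7 2 / 1 8 3 5 4 7 2 9 6 / 7 4 9 2 6 1 5 3 8 / 6 2 5 3 8 9 7 4 1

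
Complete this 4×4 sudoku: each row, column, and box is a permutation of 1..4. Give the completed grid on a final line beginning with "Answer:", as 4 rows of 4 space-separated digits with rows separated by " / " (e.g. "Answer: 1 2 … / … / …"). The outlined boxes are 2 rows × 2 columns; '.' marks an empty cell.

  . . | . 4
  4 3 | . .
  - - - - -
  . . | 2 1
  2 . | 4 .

Step 1. [r1c1∈{1}] r1c1 has the single candidate 1, so r1c1=1.
Step 2. [r4c4∈{3}] r4c4 has the single candidate 3, so r4c4=3.
Step 3. [r3c2∈{4}] r3c2's peers cover all but 4 ⇒ r3c2=4.
Step 4. [r3c1∈{3}] only 3 remains possible at r3c1. So r3c1=3.
Step 5. [r1c3∈{3}] only 3 remains possible at r1c3, so r1c3=3.
Step 6. [r2c3∈{1}] r2c3's peers cover all but 1 ⇒ r2c3=1.
Step 7. [r1c2∈{2}] nothing but 2 survives at r1c2 ⇒ r1c2=2.
Step 8. [r4c2∈{1}] r4c2's peers cover all but 1 ⇒ r4c2=1.
Step 9. [r2c4∈{2}] only 2 remains possible at r2c4. So r2c4=2.

Answer: 1 2 3 4 / 4 3 1 2 / 3 4 2 1 / 2 1 4 3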